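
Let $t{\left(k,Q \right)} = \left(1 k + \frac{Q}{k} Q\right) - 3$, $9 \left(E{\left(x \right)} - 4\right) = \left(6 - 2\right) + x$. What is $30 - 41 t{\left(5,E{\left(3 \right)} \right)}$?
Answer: $- \frac{96869}{405} \approx -239.18$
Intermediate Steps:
$E{\left(x \right)} = \frac{40}{9} + \frac{x}{9}$ ($E{\left(x \right)} = 4 + \frac{\left(6 - 2\right) + x}{9} = 4 + \frac{4 + x}{9} = 4 + \left(\frac{4}{9} + \frac{x}{9}\right) = \frac{40}{9} + \frac{x}{9}$)
$t{\left(k,Q \right)} = -3 + k + \frac{Q^{2}}{k}$ ($t{\left(k,Q \right)} = \left(k + \frac{Q^{2}}{k}\right) - 3 = -3 + k + \frac{Q^{2}}{k}$)
$30 - 41 t{\left(5,E{\left(3 \right)} \right)} = 30 - 41 \left(-3 + 5 + \frac{\left(\frac{40}{9} + \frac{1}{9} \cdot 3\right)^{2}}{5}\right) = 30 - 41 \left(-3 + 5 + \left(\frac{40}{9} + \frac{1}{3}\right)^{2} \cdot \frac{1}{5}\right) = 30 - 41 \left(-3 + 5 + \left(\frac{43}{9}\right)^{2} \cdot \frac{1}{5}\right) = 30 - 41 \left(-3 + 5 + \frac{1849}{81} \cdot \frac{1}{5}\right) = 30 - 41 \left(-3 + 5 + \frac{1849}{405}\right) = 30 - \frac{109019}{405} = - \frac{96869}{405}$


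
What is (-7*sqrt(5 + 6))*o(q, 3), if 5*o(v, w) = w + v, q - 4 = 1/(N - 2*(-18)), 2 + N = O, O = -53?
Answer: -924*sqrt(11)/95 ≈ -32.259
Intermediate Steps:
N = -55 (N = -2 - 53 = -55)
q = 75/19 (q = 4 + 1/(-55 - 2*(-18)) = 4 + 1/(-55 + 36) = 4 + 1/(-19) = 4 - 1/19 = 75/19 ≈ 3.9474)
o(v, w) = v/5 + w/5 (o(v, w) = (w + v)/5 = (v + w)/5 = v/5 + w/5)
(-7*sqrt(5 + 6))*o(q, 3) = (-7*sqrt(5 + 6))*((1/5)*(75/19) + (1/5)*3) = (-7*sqrt(11))*(15/19 + 3/5) = -7*sqrt(11)*(132/95) = -924*sqrt(11)/95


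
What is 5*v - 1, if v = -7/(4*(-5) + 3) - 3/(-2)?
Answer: 291/34 ≈ 8.5588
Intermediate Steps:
v = 65/34 (v = -7/(-20 + 3) - 3*(-1/2) = -7/(-17) + 3/2 = -7*(-1/17) + 3/2 = 7/17 + 3/2 = 65/34 ≈ 1.9118)
5*v - 1 = 5*(65/34) - 1 = 325/34 - 1 = 291/34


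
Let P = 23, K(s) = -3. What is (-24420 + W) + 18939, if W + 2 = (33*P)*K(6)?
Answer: -7760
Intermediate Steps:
W = -2279 (W = -2 + (33*23)*(-3) = -2 + 759*(-3) = -2 - 2277 = -2279)
(-24420 + W) + 18939 = (-24420 - 2279) + 18939 = -26699 + 18939 = -7760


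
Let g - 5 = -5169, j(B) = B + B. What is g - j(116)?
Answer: -5396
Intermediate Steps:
j(B) = 2*B
g = -5164 (g = 5 - 5169 = -5164)
g - j(116) = -5164 - 2*116 = -5164 - 1*232 = -5164 - 232 = -5396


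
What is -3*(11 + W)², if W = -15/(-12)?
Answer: -7203/16 ≈ -450.19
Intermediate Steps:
W = 5/4 (W = -15*(-1/12) = 5/4 ≈ 1.2500)
-3*(11 + W)² = -3*(11 + 5/4)² = -3*(49/4)² = -3*2401/16 = -7203/16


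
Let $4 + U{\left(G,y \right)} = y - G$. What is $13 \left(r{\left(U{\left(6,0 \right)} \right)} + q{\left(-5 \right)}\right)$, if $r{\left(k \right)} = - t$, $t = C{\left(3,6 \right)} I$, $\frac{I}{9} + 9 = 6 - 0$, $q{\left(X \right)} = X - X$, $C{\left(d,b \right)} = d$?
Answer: $1053$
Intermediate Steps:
$q{\left(X \right)} = 0$
$I = -27$ ($I = -81 + 9 \left(6 - 0\right) = -81 + 9 \left(6 + 0\right) = -81 + 9 \cdot 6 = -81 + 54 = -27$)
$U{\left(G,y \right)} = -4 + y - G$ ($U{\left(G,y \right)} = -4 - \left(G - y\right) = -4 + y - G$)
$t = -81$ ($t = 3 \left(-27\right) = -81$)
$r{\left(k \right)} = 81$ ($r{\left(k \right)} = \left(-1\right) \left(-81\right) = 81$)
$13 \left(r{\left(U{\left(6,0 \right)} \right)} + q{\left(-5 \right)}\right) = 13 \left(81 + 0\right) = 13 \cdot 81 = 1053$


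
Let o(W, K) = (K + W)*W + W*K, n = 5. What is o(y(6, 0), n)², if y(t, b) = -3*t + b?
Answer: 20736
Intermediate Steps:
y(t, b) = b - 3*t
o(W, K) = K*W + W*(K + W) (o(W, K) = W*(K + W) + K*W = K*W + W*(K + W))
o(y(6, 0), n)² = ((0 - 3*6)*((0 - 3*6) + 2*5))² = ((0 - 18)*((0 - 18) + 10))² = (-18*(-18 + 10))² = (-18*(-8))² = 144² = 20736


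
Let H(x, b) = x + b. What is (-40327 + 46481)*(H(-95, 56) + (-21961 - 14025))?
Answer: -221697850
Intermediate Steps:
H(x, b) = b + x
(-40327 + 46481)*(H(-95, 56) + (-21961 - 14025)) = (-40327 + 46481)*((56 - 95) + (-21961 - 14025)) = 6154*(-39 - 35986) = 6154*(-36025) = -221697850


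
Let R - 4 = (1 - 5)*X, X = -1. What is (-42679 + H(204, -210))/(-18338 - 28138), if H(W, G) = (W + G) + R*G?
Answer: 44365/46476 ≈ 0.95458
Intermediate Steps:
R = 8 (R = 4 + (1 - 5)*(-1) = 4 - 4*(-1) = 4 + 4 = 8)
H(W, G) = W + 9*G (H(W, G) = (W + G) + 8*G = (G + W) + 8*G = W + 9*G)
(-42679 + H(204, -210))/(-18338 - 28138) = (-42679 + (204 + 9*(-210)))/(-18338 - 28138) = (-42679 + (204 - 1890))/(-46476) = (-42679 - 1686)*(-1/46476) = -44365*(-1/46476) = 44365/46476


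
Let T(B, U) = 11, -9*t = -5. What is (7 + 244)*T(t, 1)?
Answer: 2761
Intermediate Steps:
t = 5/9 (t = -⅑*(-5) = 5/9 ≈ 0.55556)
(7 + 244)*T(t, 1) = (7 + 244)*11 = 251*11 = 2761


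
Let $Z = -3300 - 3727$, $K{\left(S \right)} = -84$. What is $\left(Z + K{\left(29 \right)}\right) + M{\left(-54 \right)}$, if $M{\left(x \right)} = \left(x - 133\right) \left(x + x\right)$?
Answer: $13085$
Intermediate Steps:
$M{\left(x \right)} = 2 x \left(-133 + x\right)$ ($M{\left(x \right)} = \left(-133 + x\right) 2 x = 2 x \left(-133 + x\right)$)
$Z = -7027$ ($Z = -3300 - 3727 = -7027$)
$\left(Z + K{\left(29 \right)}\right) + M{\left(-54 \right)} = \left(-7027 - 84\right) + 2 \left(-54\right) \left(-133 - 54\right) = -7111 + 2 \left(-54\right) \left(-187\right) = -7111 + 20196 = 13085$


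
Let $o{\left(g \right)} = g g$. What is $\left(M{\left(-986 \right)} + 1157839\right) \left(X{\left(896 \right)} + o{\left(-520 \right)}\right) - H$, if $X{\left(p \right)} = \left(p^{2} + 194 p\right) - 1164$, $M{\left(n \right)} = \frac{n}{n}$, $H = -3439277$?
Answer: $1442528507117$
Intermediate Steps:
$M{\left(n \right)} = 1$
$o{\left(g \right)} = g^{2}$
$X{\left(p \right)} = -1164 + p^{2} + 194 p$
$\left(M{\left(-986 \right)} + 1157839\right) \left(X{\left(896 \right)} + o{\left(-520 \right)}\right) - H = \left(1 + 1157839\right) \left(\left(-1164 + 896^{2} + 194 \cdot 896\right) + \left(-520\right)^{2}\right) - -3439277 = 1157840 \left(\left(-1164 + 802816 + 173824\right) + 270400\right) + 3439277 = 1157840 \left(975476 + 270400\right) + 3439277 = 1157840 \cdot 1245876 + 3439277 = 1442525067840 + 3439277 = 1442528507117$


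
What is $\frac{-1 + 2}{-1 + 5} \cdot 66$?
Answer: $\frac{33}{2} \approx 16.5$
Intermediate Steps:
$\frac{-1 + 2}{-1 + 5} \cdot 66 = 1 \cdot \frac{1}{4} \cdot 66 = \frac{1}{4} \cdot 66 = \frac{33}{2}$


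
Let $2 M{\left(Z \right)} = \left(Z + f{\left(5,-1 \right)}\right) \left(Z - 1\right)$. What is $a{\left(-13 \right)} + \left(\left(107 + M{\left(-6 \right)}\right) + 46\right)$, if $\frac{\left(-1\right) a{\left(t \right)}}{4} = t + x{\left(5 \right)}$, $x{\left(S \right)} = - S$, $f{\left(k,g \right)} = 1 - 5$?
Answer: $260$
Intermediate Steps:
$f{\left(k,g \right)} = -4$
$M{\left(Z \right)} = \frac{\left(-1 + Z\right) \left(-4 + Z\right)}{2}$ ($M{\left(Z \right)} = \frac{\left(Z - 4\right) \left(Z - 1\right)}{2} = \frac{\left(-4 + Z\right) \left(-1 + Z\right)}{2} = \frac{\left(-1 + Z\right) \left(-4 + Z\right)}{2}$)
$a{\left(t \right)} = 20 - 4 t$ ($a{\left(t \right)} = - 4 \left(t - 5\right) = - 4 \left(-5 + t\right) = 20 - 4 t$)
$a{\left(-13 \right)} + \left(\left(107 + M{\left(-6 \right)}\right) + 46\right) = \left(20 - -52\right) + \left(\left(107 + \left(2 + \frac{\left(-6\right)^{2}}{2} - -15\right)\right) + 46\right) = \left(20 + 52\right) + \left(\left(107 + \left(2 + \frac{1}{2} \cdot 36 + 15\right)\right) + 46\right) = 72 + \left(\left(107 + \left(2 + 18 + 15\right)\right) + 46\right) = 72 + \left(\left(107 + 35\right) + 46\right) = 72 + \left(142 + 46\right) = 72 + 188 = 260$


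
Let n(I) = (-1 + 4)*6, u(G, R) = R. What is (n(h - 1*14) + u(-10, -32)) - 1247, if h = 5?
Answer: -1261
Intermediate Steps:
n(I) = 18 (n(I) = 3*6 = 18)
(n(h - 1*14) + u(-10, -32)) - 1247 = (18 - 32) - 1247 = -14 - 1247 = -1261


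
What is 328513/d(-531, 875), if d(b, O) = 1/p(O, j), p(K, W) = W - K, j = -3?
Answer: -288434414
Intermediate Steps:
d(b, O) = 1/(-3 - O)
328513/d(-531, 875) = 328513/((-1/(3 + 875))) = 328513/((-1/878)) = 328513/((-1*1/878)) = 328513/(-1/878) = 328513*(-878) = -288434414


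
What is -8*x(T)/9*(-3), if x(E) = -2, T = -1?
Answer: -16/3 ≈ -5.3333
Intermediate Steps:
-8*x(T)/9*(-3) = -(-16)/9*(-3) = -8*(-2/9)*(-3) = (16/9)*(-3) = -16/3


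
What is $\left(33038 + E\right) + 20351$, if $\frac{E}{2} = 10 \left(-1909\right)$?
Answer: $15209$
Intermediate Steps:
$E = -38180$ ($E = 2 \cdot 10 \left(-1909\right) = 2 \left(-19090\right) = -38180$)
$\left(33038 + E\right) + 20351 = \left(33038 - 38180\right) + 20351 = -5142 + 20351 = 15209$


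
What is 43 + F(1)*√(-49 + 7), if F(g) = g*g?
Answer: 43 + I*√42 ≈ 43.0 + 6.4807*I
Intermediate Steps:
F(g) = g²
43 + F(1)*√(-49 + 7) = 43 + 1²*√(-49 + 7) = 43 + 1*√(-42) = 43 + 1*(I*√42) = 43 + I*√42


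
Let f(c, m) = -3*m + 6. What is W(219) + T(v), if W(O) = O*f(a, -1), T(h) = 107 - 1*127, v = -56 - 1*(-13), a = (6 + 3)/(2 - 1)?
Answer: 1951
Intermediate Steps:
a = 9 (a = 9/1 = 9*1 = 9)
f(c, m) = 6 - 3*m
v = -43 (v = -56 + 13 = -43)
T(h) = -20 (T(h) = 107 - 127 = -20)
W(O) = 9*O (W(O) = O*(6 - 3*(-1)) = O*(6 + 3) = O*9 = 9*O)
W(219) + T(v) = 9*219 - 20 = 1971 - 20 = 1951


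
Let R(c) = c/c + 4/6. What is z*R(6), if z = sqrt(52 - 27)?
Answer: 25/3 ≈ 8.3333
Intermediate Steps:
z = 5 (z = sqrt(25) = 5)
R(c) = 5/3 (R(c) = 1 + 4*(1/6) = 1 + 2/3 = 5/3)
z*R(6) = 5*(5/3) = 25/3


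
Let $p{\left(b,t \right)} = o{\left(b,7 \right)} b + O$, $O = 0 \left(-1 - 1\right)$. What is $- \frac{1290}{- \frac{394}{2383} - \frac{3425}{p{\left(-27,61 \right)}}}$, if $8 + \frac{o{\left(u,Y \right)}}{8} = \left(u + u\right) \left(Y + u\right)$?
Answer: $\frac{711807056640}{83069713} \approx 8568.8$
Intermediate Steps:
$o{\left(u,Y \right)} = -64 + 16 u \left(Y + u\right)$ ($o{\left(u,Y \right)} = -64 + 8 \left(u + u\right) \left(Y + u\right) = -64 + 8 \cdot 2 u \left(Y + u\right) = -64 + 16 u \left(Y + u\right)$)
$O = 0$ ($O = 0 \left(-2\right) = 0$)
$p{\left(b,t \right)} = b \left(-64 + 16 b^{2} + 112 b\right)$ ($p{\left(b,t \right)} = \left(-64 + 16 b^{2} + 16 \cdot 7 b\right) b + 0 = \left(-64 + 16 b^{2} + 112 b\right) b + 0 = b \left(-64 + 16 b^{2} + 112 b\right) + 0 = b \left(-64 + 16 b^{2} + 112 b\right)$)
$- \frac{1290}{- \frac{394}{2383} - \frac{3425}{p{\left(-27,61 \right)}}} = - \frac{1290}{- \frac{394}{2383} - \frac{3425}{16 \left(-27\right) \left(-4 + \left(-27\right)^{2} + 7 \left(-27\right)\right)}} = - \frac{1290}{\left(-394\right) \frac{1}{2383} - \frac{3425}{16 \left(-27\right) \left(-4 + 729 - 189\right)}} = - \frac{1290}{- \frac{394}{2383} - \frac{3425}{16 \left(-27\right) 536}} = - \frac{1290}{- \frac{394}{2383} - \frac{3425}{-231552}} = - \frac{1290}{- \frac{394}{2383} - - \frac{3425}{231552}} = - \frac{1290}{- \frac{394}{2383} + \frac{3425}{231552}} = - \frac{1290}{- \frac{83069713}{551788416}} = \left(-1290\right) \left(- \frac{551788416}{83069713}\right) = \frac{711807056640}{83069713}$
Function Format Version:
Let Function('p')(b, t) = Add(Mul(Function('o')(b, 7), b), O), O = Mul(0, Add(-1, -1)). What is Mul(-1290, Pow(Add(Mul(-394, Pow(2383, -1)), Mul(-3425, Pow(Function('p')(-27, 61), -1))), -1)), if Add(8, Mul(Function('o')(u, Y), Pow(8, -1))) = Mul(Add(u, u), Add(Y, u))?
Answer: Rational(711807056640, 83069713) ≈ 8568.8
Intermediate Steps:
Function('o')(u, Y) = Add(-64, Mul(16, u, Add(Y, u))) (Function('o')(u, Y) = Add(-64, Mul(8, Mul(Add(u, u), Add(Y, u)))) = Add(-64, Mul(8, Mul(Mul(2, u), Add(Y, u)))) = Add(-64, Mul(8, Mul(2, u, Add(Y, u)))) = Add(-64, Mul(16, u, Add(Y, u))))
O = 0 (O = Mul(0, -2) = 0)
Function('p')(b, t) = Mul(b, Add(-64, Mul(16, Pow(b, 2)), Mul(112, b))) (Function('p')(b, t) = Add(Mul(Add(-64, Mul(16, Pow(b, 2)), Mul(16, 7, b)), b), 0) = Add(Mul(Add(-64, Mul(16, Pow(b, 2)), Mul(112, b)), b), 0) = Add(Mul(b, Add(-64, Mul(16, Pow(b, 2)), Mul(112, b))), 0) = Mul(b, Add(-64, Mul(16, Pow(b, 2)), Mul(112, b))))
Mul(-1290, Pow(Add(Mul(-394, Pow(2383, -1)), Mul(-3425, Pow(Function('p')(-27, 61), -1))), -1)) = Mul(-1290, Pow(Add(Mul(-394, Pow(2383, -1)), Mul(-3425, Pow(Mul(16, -27, Add(-4, Pow(-27, 2), Mul(7, -27))), -1))), -1)) = Mul(-1290, Pow(Add(Mul(-394, Rational(1, 2383)), Mul(-3425, Pow(Mul(16, -27, Add(-4, 729, -189)), -1))), -1)) = Mul(-1290, Pow(Add(Rational(-394, 2383), Mul(-3425, Pow(Mul(16, -27, 536), -1))), -1)) = Mul(-1290, Pow(Add(Rational(-394, 2383), Mul(-3425, Pow(-231552, -1))), -1)) = Mul(-1290, Pow(Add(Rational(-394, 2383), Mul(-3425, Rational(-1, 231552))), -1)) = Mul(-1290, Pow(Add(Rational(-394, 2383), Rational(3425, 231552)), -1)) = Mul(-1290, Pow(Rational(-83069713, 551788416), -1)) = Mul(-1290, Rational(-551788416, 83069713)) = Rational(711807056640, 83069713)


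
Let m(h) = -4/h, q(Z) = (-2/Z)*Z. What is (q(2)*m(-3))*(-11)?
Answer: 88/3 ≈ 29.333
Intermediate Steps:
q(Z) = -2
(q(2)*m(-3))*(-11) = -(-8)/(-3)*(-11) = -(-8)*(-1)/3*(-11) = -2*4/3*(-11) = -8/3*(-11) = 88/3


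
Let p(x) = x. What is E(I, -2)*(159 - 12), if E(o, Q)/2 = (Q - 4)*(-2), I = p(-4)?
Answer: 3528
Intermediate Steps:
I = -4
E(o, Q) = 16 - 4*Q (E(o, Q) = 2*((Q - 4)*(-2)) = 2*((-4 + Q)*(-2)) = 2*(8 - 2*Q) = 16 - 4*Q)
E(I, -2)*(159 - 12) = (16 - 4*(-2))*(159 - 12) = (16 + 8)*147 = 24*147 = 3528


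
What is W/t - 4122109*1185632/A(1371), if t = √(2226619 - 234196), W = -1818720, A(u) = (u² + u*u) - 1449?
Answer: -287488490464/221049 - 606240*√1992423/664141 ≈ -1.3019e+6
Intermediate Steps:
A(u) = -1449 + 2*u² (A(u) = (u² + u²) - 1449 = 2*u² - 1449 = -1449 + 2*u²)
t = √1992423 ≈ 1411.5
W/t - 4122109*1185632/A(1371) = -1818720*√1992423/1992423 - 4122109*1185632/(-1449 + 2*1371²) = -606240*√1992423/664141 - 4122109*1185632/(-1449 + 2*1879641) = -606240*√1992423/664141 - 4122109*1185632/(-1449 + 3759282) = -606240*√1992423/664141 - 4122109/(3757833*(1/1185632)) = -606240*√1992423/664141 - 4122109/3757833/1185632 = -606240*√1992423/664141 - 4122109*1185632/3757833 = -606240*√1992423/664141 - 287488490464/221049 = -287488490464/221049 - 606240*√1992423/664141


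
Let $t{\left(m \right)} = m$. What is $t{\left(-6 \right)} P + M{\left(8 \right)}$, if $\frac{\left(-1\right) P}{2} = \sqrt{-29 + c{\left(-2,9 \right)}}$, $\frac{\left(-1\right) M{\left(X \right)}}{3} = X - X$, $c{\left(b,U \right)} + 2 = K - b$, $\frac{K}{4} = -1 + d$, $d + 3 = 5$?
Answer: $60 i \approx 60.0 i$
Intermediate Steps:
$d = 2$ ($d = -3 + 5 = 2$)
$K = 4$ ($K = 4 \left(-1 + 2\right) = 4 \cdot 1 = 4$)
$c{\left(b,U \right)} = 2 - b$ ($c{\left(b,U \right)} = -2 - \left(-4 + b\right) = 2 - b$)
$M{\left(X \right)} = 0$ ($M{\left(X \right)} = - 3 \left(X - X\right) = \left(-3\right) 0 = 0$)
$P = - 10 i$ ($P = - 2 \sqrt{-29 + \left(2 - -2\right)} = - 2 \sqrt{-29 + \left(2 + 2\right)} = - 2 \sqrt{-29 + 4} = - 2 \sqrt{-25} = - 2 \cdot 5 i = - 10 i \approx - 10.0 i$)
$t{\left(-6 \right)} P + M{\left(8 \right)} = - 6 \left(- 10 i\right) + 0 = 60 i + 0 = 60 i$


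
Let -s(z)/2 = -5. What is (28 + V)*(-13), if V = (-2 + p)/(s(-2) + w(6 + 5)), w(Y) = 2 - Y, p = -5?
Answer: -273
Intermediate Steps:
s(z) = 10 (s(z) = -2*(-5) = 10)
V = -7 (V = (-2 - 5)/(10 + (2 - (6 + 5))) = -7/(10 + (2 - 1*11)) = -7/(10 + (2 - 11)) = -7/(10 - 9) = -7/1 = -7*1 = -7)
(28 + V)*(-13) = (28 - 7)*(-13) = 21*(-13) = -273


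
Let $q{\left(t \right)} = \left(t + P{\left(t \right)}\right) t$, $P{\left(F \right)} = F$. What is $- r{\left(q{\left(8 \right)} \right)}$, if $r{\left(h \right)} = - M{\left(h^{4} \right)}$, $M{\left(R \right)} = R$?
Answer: $268435456$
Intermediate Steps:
$q{\left(t \right)} = 2 t^{2}$ ($q{\left(t \right)} = \left(t + t\right) t = 2 t t = 2 t^{2}$)
$r{\left(h \right)} = - h^{4}$
$- r{\left(q{\left(8 \right)} \right)} = - \left(-1\right) \left(2 \cdot 8^{2}\right)^{4} = - \left(-1\right) \left(2 \cdot 64\right)^{4} = - \left(-1\right) 128^{4} = - \left(-1\right) 268435456 = \left(-1\right) \left(-268435456\right) = 268435456$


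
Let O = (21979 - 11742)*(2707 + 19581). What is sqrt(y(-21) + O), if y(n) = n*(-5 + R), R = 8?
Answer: sqrt(228162193) ≈ 15105.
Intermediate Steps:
y(n) = 3*n (y(n) = n*(-5 + 8) = n*3 = 3*n)
O = 228162256 (O = 10237*22288 = 228162256)
sqrt(y(-21) + O) = sqrt(3*(-21) + 228162256) = sqrt(-63 + 228162256) = sqrt(228162193)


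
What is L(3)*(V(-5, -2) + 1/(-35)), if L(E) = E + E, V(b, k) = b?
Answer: -1056/35 ≈ -30.171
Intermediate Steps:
L(E) = 2*E
L(3)*(V(-5, -2) + 1/(-35)) = (2*3)*(-5 + 1/(-35)) = 6*(-5 - 1/35) = 6*(-176/35) = -1056/35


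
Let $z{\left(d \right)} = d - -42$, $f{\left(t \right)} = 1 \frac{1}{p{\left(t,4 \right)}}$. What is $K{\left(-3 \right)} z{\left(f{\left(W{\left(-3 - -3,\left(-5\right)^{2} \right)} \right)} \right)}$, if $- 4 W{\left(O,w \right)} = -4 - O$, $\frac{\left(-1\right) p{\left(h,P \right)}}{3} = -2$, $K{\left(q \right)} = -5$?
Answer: $- \frac{1265}{6} \approx -210.83$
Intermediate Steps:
$p{\left(h,P \right)} = 6$ ($p{\left(h,P \right)} = \left(-3\right) \left(-2\right) = 6$)
$W{\left(O,w \right)} = 1 + \frac{O}{4}$ ($W{\left(O,w \right)} = - \frac{-4 - O}{4} = 1 + \frac{O}{4}$)
$f{\left(t \right)} = \frac{1}{6}$ ($f{\left(t \right)} = 1 \cdot \frac{1}{6} = \frac{1}{6}$)
$z{\left(d \right)} = 42 + d$ ($z{\left(d \right)} = d + 42 = 42 + d$)
$K{\left(-3 \right)} z{\left(f{\left(W{\left(-3 - -3,\left(-5\right)^{2} \right)} \right)} \right)} = - 5 \left(42 + \frac{1}{6}\right) = \left(-5\right) \frac{253}{6} = - \frac{1265}{6}$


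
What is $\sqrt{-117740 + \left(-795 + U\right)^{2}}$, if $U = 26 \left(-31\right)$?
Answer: $\sqrt{2445461} \approx 1563.8$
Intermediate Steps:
$U = -806$
$\sqrt{-117740 + \left(-795 + U\right)^{2}} = \sqrt{-117740 + \left(-795 - 806\right)^{2}} = \sqrt{-117740 + \left(-1601\right)^{2}} = \sqrt{-117740 + 2563201} = \sqrt{2445461}$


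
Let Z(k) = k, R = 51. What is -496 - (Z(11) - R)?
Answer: -456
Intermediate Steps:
-496 - (Z(11) - R) = -496 - (11 - 1*51) = -496 - (11 - 51) = -496 - 1*(-40) = -496 + 40 = -456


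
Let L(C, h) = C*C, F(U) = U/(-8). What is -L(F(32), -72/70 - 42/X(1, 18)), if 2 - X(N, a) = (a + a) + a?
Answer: -16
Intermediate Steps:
F(U) = -U/8 (F(U) = U*(-⅛) = -U/8)
X(N, a) = 2 - 3*a (X(N, a) = 2 - ((a + a) + a) = 2 - (2*a + a) = 2 - 3*a)
L(C, h) = C²
-L(F(32), -72/70 - 42/X(1, 18)) = -(-⅛*32)² = -1*(-4)² = -1*16 = -16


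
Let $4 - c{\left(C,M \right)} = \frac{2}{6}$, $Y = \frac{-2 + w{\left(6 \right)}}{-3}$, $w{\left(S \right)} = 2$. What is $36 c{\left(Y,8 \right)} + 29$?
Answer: $161$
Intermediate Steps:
$Y = 0$ ($Y = \frac{-2 + 2}{-3} = 0 \left(- \frac{1}{3}\right) = 0$)
$c{\left(C,M \right)} = \frac{11}{3}$ ($c{\left(C,M \right)} = 4 - \frac{2}{6} = 4 - 2 \cdot \frac{1}{6} = 4 - \frac{1}{3} = \frac{11}{3}$)
$36 c{\left(Y,8 \right)} + 29 = 36 \cdot \frac{11}{3} + 29 = 132 + 29 = 161$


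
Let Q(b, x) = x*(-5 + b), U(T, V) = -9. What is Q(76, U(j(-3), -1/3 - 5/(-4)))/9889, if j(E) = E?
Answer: -639/9889 ≈ -0.064617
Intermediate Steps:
Q(76, U(j(-3), -1/3 - 5/(-4)))/9889 = -9*(-5 + 76)/9889 = -9*71*(1/9889) = -639*1/9889 = -639/9889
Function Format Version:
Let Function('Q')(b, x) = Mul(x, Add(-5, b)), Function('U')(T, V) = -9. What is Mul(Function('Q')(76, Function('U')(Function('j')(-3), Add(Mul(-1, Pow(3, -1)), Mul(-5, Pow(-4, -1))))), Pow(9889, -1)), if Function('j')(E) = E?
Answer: Rational(-639, 9889) ≈ -0.064617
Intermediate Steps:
Mul(Function('Q')(76, Function('U')(Function('j')(-3), Add(Mul(-1, Pow(3, -1)), Mul(-5, Pow(-4, -1))))), Pow(9889, -1)) = Mul(Mul(-9, Add(-5, 76)), Pow(9889, -1)) = Mul(Mul(-9, 71), Rational(1, 9889)) = Mul(-639, Rational(1, 9889)) = Rational(-639, 9889)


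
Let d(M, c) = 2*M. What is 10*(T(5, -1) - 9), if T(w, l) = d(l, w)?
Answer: -110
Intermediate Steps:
T(w, l) = 2*l
10*(T(5, -1) - 9) = 10*(2*(-1) - 9) = 10*(-2 - 9) = 10*(-11) = -110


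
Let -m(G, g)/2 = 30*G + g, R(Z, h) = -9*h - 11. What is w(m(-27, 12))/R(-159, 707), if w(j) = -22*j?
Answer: 17556/3187 ≈ 5.5086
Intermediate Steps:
R(Z, h) = -11 - 9*h
m(G, g) = -60*G - 2*g (m(G, g) = -2*(30*G + g) = -2*(g + 30*G) = -60*G - 2*g)
w(m(-27, 12))/R(-159, 707) = (-22*(-60*(-27) - 2*12))/(-11 - 9*707) = (-22*(1620 - 24))/(-11 - 6363) = -22*1596/(-6374) = -35112*(-1/6374) = 17556/3187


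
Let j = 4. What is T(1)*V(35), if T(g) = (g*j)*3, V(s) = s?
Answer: 420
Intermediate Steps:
T(g) = 12*g (T(g) = (g*4)*3 = (4*g)*3 = 12*g)
T(1)*V(35) = (12*1)*35 = 12*35 = 420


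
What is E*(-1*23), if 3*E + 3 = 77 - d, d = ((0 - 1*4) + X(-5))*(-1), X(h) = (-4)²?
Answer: -1978/3 ≈ -659.33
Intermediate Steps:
X(h) = 16
d = -12 (d = ((0 - 1*4) + 16)*(-1) = ((0 - 4) + 16)*(-1) = (-4 + 16)*(-1) = 12*(-1) = -12)
E = 86/3 (E = -1 + (77 - 1*(-12))/3 = -1 + (77 + 12)/3 = -1 + (⅓)*89 = -1 + 89/3 = 86/3 ≈ 28.667)
E*(-1*23) = 86*(-1*23)/3 = (86/3)*(-23) = -1978/3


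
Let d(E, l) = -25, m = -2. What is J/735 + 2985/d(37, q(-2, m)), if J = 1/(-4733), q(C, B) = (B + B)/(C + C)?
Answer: -415363348/3478755 ≈ -119.40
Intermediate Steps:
q(C, B) = B/C (q(C, B) = (2*B)/((2*C)) = (2*B)*(1/(2*C)) = B/C)
J = -1/4733 ≈ -0.00021128
J/735 + 2985/d(37, q(-2, m)) = -1/4733/735 + 2985/(-25) = -1/4733*1/735 + 2985*(-1/25) = -1/3478755 - 597/5 = -415363348/3478755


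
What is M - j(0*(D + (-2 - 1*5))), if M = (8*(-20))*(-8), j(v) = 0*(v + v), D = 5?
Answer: 1280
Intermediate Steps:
j(v) = 0 (j(v) = 0*(2*v) = 0)
M = 1280 (M = -160*(-8) = 1280)
M - j(0*(D + (-2 - 1*5))) = 1280 - 1*0 = 1280 + 0 = 1280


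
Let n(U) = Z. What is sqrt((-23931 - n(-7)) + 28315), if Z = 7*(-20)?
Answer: 2*sqrt(1131) ≈ 67.261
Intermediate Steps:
Z = -140
n(U) = -140
sqrt((-23931 - n(-7)) + 28315) = sqrt((-23931 - 1*(-140)) + 28315) = sqrt((-23931 + 140) + 28315) = sqrt(-23791 + 28315) = sqrt(4524) = 2*sqrt(1131)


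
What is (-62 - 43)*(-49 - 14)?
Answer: 6615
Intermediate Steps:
(-62 - 43)*(-49 - 14) = -105*(-63) = 6615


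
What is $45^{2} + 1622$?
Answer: $3647$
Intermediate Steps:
$45^{2} + 1622 = 2025 + 1622 = 3647$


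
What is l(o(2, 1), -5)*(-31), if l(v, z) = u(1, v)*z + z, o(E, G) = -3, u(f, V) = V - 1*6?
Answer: -1240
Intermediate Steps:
u(f, V) = -6 + V (u(f, V) = V - 6 = -6 + V)
l(v, z) = z + z*(-6 + v) (l(v, z) = (-6 + v)*z + z = z*(-6 + v) + z = z + z*(-6 + v))
l(o(2, 1), -5)*(-31) = -5*(-5 - 3)*(-31) = -5*(-8)*(-31) = 40*(-31) = -1240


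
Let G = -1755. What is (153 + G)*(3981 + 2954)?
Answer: -11109870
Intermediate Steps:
(153 + G)*(3981 + 2954) = (153 - 1755)*(3981 + 2954) = -1602*6935 = -11109870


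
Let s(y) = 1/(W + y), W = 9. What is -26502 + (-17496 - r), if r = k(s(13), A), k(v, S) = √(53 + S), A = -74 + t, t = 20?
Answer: -43998 - I ≈ -43998.0 - 1.0*I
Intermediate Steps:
s(y) = 1/(9 + y)
A = -54 (A = -74 + 20 = -54)
r = I (r = √(53 - 54) = √(-1) = I ≈ 1.0*I)
-26502 + (-17496 - r) = -26502 + (-17496 - I) = -43998 - I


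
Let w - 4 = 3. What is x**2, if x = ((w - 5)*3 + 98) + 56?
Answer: 25600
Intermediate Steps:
w = 7 (w = 4 + 3 = 7)
x = 160 (x = ((7 - 5)*3 + 98) + 56 = (2*3 + 98) + 56 = (6 + 98) + 56 = 104 + 56 = 160)
x**2 = 160**2 = 25600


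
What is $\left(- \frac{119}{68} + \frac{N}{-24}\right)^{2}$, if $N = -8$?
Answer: $\frac{289}{144} \approx 2.0069$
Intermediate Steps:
$\left(- \frac{119}{68} + \frac{N}{-24}\right)^{2} = \left(- \frac{119}{68} - \frac{8}{-24}\right)^{2} = \left(\left(-119\right) \frac{1}{68} - - \frac{1}{3}\right)^{2} = \left(- \frac{7}{4} + \frac{1}{3}\right)^{2} = \left(- \frac{17}{12}\right)^{2} = \frac{289}{144}$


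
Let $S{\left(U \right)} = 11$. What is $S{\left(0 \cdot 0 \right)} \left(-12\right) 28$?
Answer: $-3696$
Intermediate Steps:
$S{\left(0 \cdot 0 \right)} \left(-12\right) 28 = 11 \left(-12\right) 28 = \left(-132\right) 28 = -3696$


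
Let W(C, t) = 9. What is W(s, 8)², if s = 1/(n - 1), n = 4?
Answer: 81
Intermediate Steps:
s = ⅓ (s = 1/(4 - 1) = 1/3 = ⅓ ≈ 0.33333)
W(s, 8)² = 9² = 81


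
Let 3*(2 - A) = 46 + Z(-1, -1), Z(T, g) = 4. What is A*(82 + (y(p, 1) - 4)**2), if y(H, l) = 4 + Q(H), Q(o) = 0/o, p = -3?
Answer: -3608/3 ≈ -1202.7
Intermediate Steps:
Q(o) = 0
A = -44/3 (A = 2 - (46 + 4)/3 = 2 - 1/3*50 = 2 - 50/3 = -44/3 ≈ -14.667)
y(H, l) = 4 (y(H, l) = 4 + 0 = 4)
A*(82 + (y(p, 1) - 4)**2) = -44*(82 + (4 - 4)**2)/3 = -44*(82 + 0**2)/3 = -44*(82 + 0)/3 = -44/3*82 = -3608/3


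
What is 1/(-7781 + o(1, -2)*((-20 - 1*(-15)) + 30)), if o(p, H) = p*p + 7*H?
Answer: -1/8106 ≈ -0.00012337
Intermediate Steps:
o(p, H) = p**2 + 7*H
1/(-7781 + o(1, -2)*((-20 - 1*(-15)) + 30)) = 1/(-7781 + (1**2 + 7*(-2))*((-20 - 1*(-15)) + 30)) = 1/(-7781 + (1 - 14)*((-20 + 15) + 30)) = 1/(-7781 - 13*(-5 + 30)) = 1/(-7781 - 13*25) = 1/(-7781 - 325) = 1/(-8106) = -1/8106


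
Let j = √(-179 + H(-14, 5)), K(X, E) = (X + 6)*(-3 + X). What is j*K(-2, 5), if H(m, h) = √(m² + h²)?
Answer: -20*I*√(179 - √221) ≈ -256.23*I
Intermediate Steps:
H(m, h) = √(h² + m²)
K(X, E) = (-3 + X)*(6 + X) (K(X, E) = (6 + X)*(-3 + X) = (-3 + X)*(6 + X))
j = √(-179 + √221) (j = √(-179 + √(5² + (-14)²)) = √(-179 + √(25 + 196)) = √(-179 + √221) ≈ 12.811*I)
j*K(-2, 5) = √(-179 + √221)*(-18 + (-2)² + 3*(-2)) = √(-179 + √221)*(-18 + 4 - 6) = √(-179 + √221)*(-20) = -20*√(-179 + √221)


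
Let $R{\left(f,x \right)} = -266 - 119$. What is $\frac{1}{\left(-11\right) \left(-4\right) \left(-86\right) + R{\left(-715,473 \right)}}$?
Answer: $- \frac{1}{4169} \approx -0.00023987$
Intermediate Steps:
$R{\left(f,x \right)} = -385$
$\frac{1}{\left(-11\right) \left(-4\right) \left(-86\right) + R{\left(-715,473 \right)}} = \frac{1}{\left(-11\right) \left(-4\right) \left(-86\right) - 385} = \frac{1}{44 \left(-86\right) - 385} = \frac{1}{-3784 - 385} = \frac{1}{-4169} = - \frac{1}{4169}$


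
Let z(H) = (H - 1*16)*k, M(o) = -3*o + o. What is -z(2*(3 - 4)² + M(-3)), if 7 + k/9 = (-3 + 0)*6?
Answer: -1800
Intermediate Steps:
k = -225 (k = -63 + 9*((-3 + 0)*6) = -63 + 9*(-3*6) = -63 + 9*(-18) = -63 - 162 = -225)
M(o) = -2*o
z(H) = 3600 - 225*H (z(H) = (H - 1*16)*(-225) = (H - 16)*(-225) = (-16 + H)*(-225) = 3600 - 225*H)
-z(2*(3 - 4)² + M(-3)) = -(3600 - 225*(2*(3 - 4)² - 2*(-3))) = -(3600 - 225*(2*(-1)² + 6)) = -(3600 - 225*(2*1 + 6)) = -(3600 - 225*(2 + 6)) = -(3600 - 225*8) = -(3600 - 1800) = -1*1800 = -1800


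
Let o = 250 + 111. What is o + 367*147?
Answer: 54310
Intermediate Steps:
o = 361
o + 367*147 = 361 + 367*147 = 361 + 53949 = 54310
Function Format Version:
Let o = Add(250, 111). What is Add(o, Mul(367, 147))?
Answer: 54310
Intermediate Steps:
o = 361
Add(o, Mul(367, 147)) = Add(361, Mul(367, 147)) = Add(361, 53949) = 54310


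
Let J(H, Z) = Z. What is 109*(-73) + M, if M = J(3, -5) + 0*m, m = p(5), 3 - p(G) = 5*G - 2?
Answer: -7962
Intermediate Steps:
p(G) = 5 - 5*G (p(G) = 3 - (5*G - 2) = 3 - (-2 + 5*G) = 3 + (2 - 5*G) = 5 - 5*G)
m = -20 (m = 5 - 5*5 = 5 - 25 = -20)
M = -5 (M = -5 + 0*(-20) = -5 + 0 = -5)
109*(-73) + M = 109*(-73) - 5 = -7957 - 5 = -7962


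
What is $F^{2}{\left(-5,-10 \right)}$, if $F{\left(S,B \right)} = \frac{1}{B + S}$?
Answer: $\frac{1}{225} \approx 0.0044444$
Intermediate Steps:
$F^{2}{\left(-5,-10 \right)} = \left(\frac{1}{-10 - 5}\right)^{2} = \left(\frac{1}{-15}\right)^{2} = \left(- \frac{1}{15}\right)^{2} = \frac{1}{225}$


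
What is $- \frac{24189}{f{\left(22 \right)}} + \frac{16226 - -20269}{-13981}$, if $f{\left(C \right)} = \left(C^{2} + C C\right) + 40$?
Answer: $- \frac{124991123}{4697616} \approx -26.607$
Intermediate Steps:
$f{\left(C \right)} = 40 + 2 C^{2}$ ($f{\left(C \right)} = \left(C^{2} + C^{2}\right) + 40 = 2 C^{2} + 40 = 40 + 2 C^{2}$)
$- \frac{24189}{f{\left(22 \right)}} + \frac{16226 - -20269}{-13981} = - \frac{24189}{40 + 2 \cdot 22^{2}} + \frac{16226 - -20269}{-13981} = - \frac{24189}{40 + 2 \cdot 484} + \left(16226 + 20269\right) \left(- \frac{1}{13981}\right) = - \frac{24189}{40 + 968} + 36495 \left(- \frac{1}{13981}\right) = - \frac{24189}{1008} - \frac{36495}{13981} = \left(-24189\right) \frac{1}{1008} - \frac{36495}{13981} = - \frac{8063}{336} - \frac{36495}{13981} = - \frac{124991123}{4697616}$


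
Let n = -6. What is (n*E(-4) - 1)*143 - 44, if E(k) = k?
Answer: 3245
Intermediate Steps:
(n*E(-4) - 1)*143 - 44 = (-6*(-4) - 1)*143 - 44 = (24 - 1)*143 - 44 = 23*143 - 44 = 3289 - 44 = 3245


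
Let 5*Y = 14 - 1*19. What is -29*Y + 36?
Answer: 65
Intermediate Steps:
Y = -1 (Y = (14 - 1*19)/5 = (14 - 19)/5 = (⅕)*(-5) = -1)
-29*Y + 36 = -29*(-1) + 36 = 29 + 36 = 65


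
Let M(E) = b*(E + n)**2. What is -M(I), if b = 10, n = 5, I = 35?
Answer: -16000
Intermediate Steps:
M(E) = 10*(5 + E)**2 (M(E) = 10*(E + 5)**2 = 10*(5 + E)**2)
-M(I) = -10*(5 + 35)**2 = -10*40**2 = -10*1600 = -1*16000 = -16000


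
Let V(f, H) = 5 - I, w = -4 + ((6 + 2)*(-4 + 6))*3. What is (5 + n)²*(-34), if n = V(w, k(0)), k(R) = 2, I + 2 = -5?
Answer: -9826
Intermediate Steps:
I = -7 (I = -2 - 5 = -7)
w = 44 (w = -4 + (8*2)*3 = -4 + 16*3 = -4 + 48 = 44)
V(f, H) = 12 (V(f, H) = 5 - 1*(-7) = 5 + 7 = 12)
n = 12
(5 + n)²*(-34) = (5 + 12)²*(-34) = 17²*(-34) = 289*(-34) = -9826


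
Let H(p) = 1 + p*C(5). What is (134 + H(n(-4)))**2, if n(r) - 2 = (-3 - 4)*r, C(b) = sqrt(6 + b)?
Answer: 28125 + 8100*sqrt(11) ≈ 54990.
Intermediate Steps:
n(r) = 2 - 7*r (n(r) = 2 + (-3 - 4)*r = 2 - 7*r)
H(p) = 1 + p*sqrt(11) (H(p) = 1 + p*sqrt(6 + 5) = 1 + p*sqrt(11))
(134 + H(n(-4)))**2 = (134 + (1 + (2 - 7*(-4))*sqrt(11)))**2 = (134 + (1 + (2 + 28)*sqrt(11)))**2 = (134 + (1 + 30*sqrt(11)))**2 = (135 + 30*sqrt(11))**2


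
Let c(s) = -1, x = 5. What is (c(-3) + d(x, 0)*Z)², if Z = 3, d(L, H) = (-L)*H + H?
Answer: 1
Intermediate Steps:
d(L, H) = H - H*L (d(L, H) = -H*L + H = H - H*L)
(c(-3) + d(x, 0)*Z)² = (-1 + (0*(1 - 1*5))*3)² = (-1 + (0*(1 - 5))*3)² = (-1 + (0*(-4))*3)² = (-1 + 0*3)² = (-1 + 0)² = (-1)² = 1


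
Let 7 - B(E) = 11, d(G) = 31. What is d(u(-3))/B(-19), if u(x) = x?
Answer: -31/4 ≈ -7.7500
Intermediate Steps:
B(E) = -4 (B(E) = 7 - 1*11 = 7 - 11 = -4)
d(u(-3))/B(-19) = 31/(-4) = 31*(-¼) = -31/4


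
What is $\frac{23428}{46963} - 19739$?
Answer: $- \frac{926979229}{46963} \approx -19739.0$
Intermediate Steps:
$\frac{23428}{46963} - 19739 = - \frac{926979229}{46963}$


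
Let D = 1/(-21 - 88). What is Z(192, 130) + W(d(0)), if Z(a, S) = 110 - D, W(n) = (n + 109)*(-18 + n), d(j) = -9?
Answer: -282309/109 ≈ -2590.0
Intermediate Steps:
W(n) = (-18 + n)*(109 + n) (W(n) = (109 + n)*(-18 + n) = (-18 + n)*(109 + n))
D = -1/109 (D = 1/(-109) = -1/109 ≈ -0.0091743)
Z(a, S) = 11991/109 (Z(a, S) = 110 - 1*(-1/109) = 110 + 1/109 = 11991/109)
Z(192, 130) + W(d(0)) = 11991/109 + (-1962 + (-9)² + 91*(-9)) = 11991/109 + (-1962 + 81 - 819) = 11991/109 - 2700 = -282309/109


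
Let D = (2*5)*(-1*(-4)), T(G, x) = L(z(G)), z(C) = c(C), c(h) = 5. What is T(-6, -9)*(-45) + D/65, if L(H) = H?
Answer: -2917/13 ≈ -224.38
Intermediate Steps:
z(C) = 5
T(G, x) = 5
D = 40 (D = 10*4 = 40)
T(-6, -9)*(-45) + D/65 = 5*(-45) + 40/65 = -225 + 40*(1/65) = -225 + 8/13 = -2917/13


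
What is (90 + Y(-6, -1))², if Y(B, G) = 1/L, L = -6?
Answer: 290521/36 ≈ 8070.0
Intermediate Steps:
Y(B, G) = -⅙ (Y(B, G) = 1/(-6) = -⅙)
(90 + Y(-6, -1))² = (90 - ⅙)² = (539/6)² = 290521/36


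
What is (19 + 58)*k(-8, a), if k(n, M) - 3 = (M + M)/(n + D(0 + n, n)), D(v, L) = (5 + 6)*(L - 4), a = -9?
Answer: 2409/10 ≈ 240.90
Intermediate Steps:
D(v, L) = -44 + 11*L (D(v, L) = 11*(-4 + L) = -44 + 11*L)
k(n, M) = 3 + 2*M/(-44 + 12*n) (k(n, M) = 3 + (M + M)/(n + (-44 + 11*n)) = 3 + (2*M)/(-44 + 12*n) = 3 + 2*M/(-44 + 12*n))
(19 + 58)*k(-8, a) = (19 + 58)*((-66 - 9 + 18*(-8))/(2*(-11 + 3*(-8)))) = 77*((-66 - 9 - 144)/(2*(-11 - 24))) = 77*((½)*(-219)/(-35)) = 77*((½)*(-1/35)*(-219)) = 77*(219/70) = 2409/10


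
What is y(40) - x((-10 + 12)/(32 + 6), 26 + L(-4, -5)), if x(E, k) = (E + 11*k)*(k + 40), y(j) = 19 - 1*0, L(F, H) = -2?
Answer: -320727/19 ≈ -16880.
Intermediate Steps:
y(j) = 19 (y(j) = 19 + 0 = 19)
x(E, k) = (40 + k)*(E + 11*k) (x(E, k) = (E + 11*k)*(40 + k) = (40 + k)*(E + 11*k))
y(40) - x((-10 + 12)/(32 + 6), 26 + L(-4, -5)) = 19 - (11*(26 - 2)² + 40*((-10 + 12)/(32 + 6)) + 440*(26 - 2) + ((-10 + 12)/(32 + 6))*(26 - 2)) = 19 - (11*24² + 40*(2/38) + 440*24 + (2/38)*24) = 19 - (11*576 + 40*(2*(1/38)) + 10560 + (2*(1/38))*24) = 19 - (6336 + 40*(1/19) + 10560 + (1/19)*24) = 19 - (6336 + 40/19 + 10560 + 24/19) = 19 - 1*321088/19 = 19 - 321088/19 = -320727/19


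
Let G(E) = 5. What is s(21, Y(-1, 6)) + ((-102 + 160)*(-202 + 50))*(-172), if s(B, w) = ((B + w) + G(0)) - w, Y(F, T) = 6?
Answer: 1516378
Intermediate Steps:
s(B, w) = 5 + B (s(B, w) = ((B + w) + 5) - w = (5 + B + w) - w = 5 + B)
s(21, Y(-1, 6)) + ((-102 + 160)*(-202 + 50))*(-172) = (5 + 21) + ((-102 + 160)*(-202 + 50))*(-172) = 26 + (58*(-152))*(-172) = 26 - 8816*(-172) = 26 + 1516352 = 1516378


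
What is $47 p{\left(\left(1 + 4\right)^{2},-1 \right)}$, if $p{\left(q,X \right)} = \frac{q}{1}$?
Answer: $1175$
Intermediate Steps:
$p{\left(q,X \right)} = q$ ($p{\left(q,X \right)} = q 1 = q$)
$47 p{\left(\left(1 + 4\right)^{2},-1 \right)} = 47 \left(1 + 4\right)^{2} = 47 \cdot 5^{2} = 47 \cdot 25 = 1175$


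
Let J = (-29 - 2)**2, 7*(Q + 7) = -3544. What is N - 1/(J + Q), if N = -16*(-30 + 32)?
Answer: -100295/3134 ≈ -32.002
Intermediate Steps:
Q = -3593/7 (Q = -7 + (1/7)*(-3544) = -7 - 3544/7 = -3593/7 ≈ -513.29)
N = -32 (N = -16*2 = -32)
J = 961 (J = (-31)**2 = 961)
N - 1/(J + Q) = -32 - 1/(961 - 3593/7) = -32 - 1/3134/7 = -32 - 1*7/3134 = -32 - 7/3134 = -100295/3134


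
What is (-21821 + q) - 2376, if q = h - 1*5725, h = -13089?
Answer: -43011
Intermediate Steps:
q = -18814 (q = -13089 - 1*5725 = -13089 - 5725 = -18814)
(-21821 + q) - 2376 = (-21821 - 18814) - 2376 = -40635 - 2376 = -43011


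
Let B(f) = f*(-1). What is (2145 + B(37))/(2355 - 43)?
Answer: 31/34 ≈ 0.91177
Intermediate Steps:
B(f) = -f
(2145 + B(37))/(2355 - 43) = (2145 - 1*37)/(2355 - 43) = (2145 - 37)/2312 = 2108*(1/2312) = 31/34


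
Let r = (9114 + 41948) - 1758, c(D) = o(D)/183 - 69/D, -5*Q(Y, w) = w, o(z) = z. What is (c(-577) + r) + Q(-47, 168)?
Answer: 26010952522/527955 ≈ 49267.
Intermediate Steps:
Q(Y, w) = -w/5
c(D) = -69/D + D/183 (c(D) = D/183 - 69/D = -69/D + D/183)
r = 49304 (r = 51062 - 1758 = 49304)
(c(-577) + r) + Q(-47, 168) = ((-69/(-577) + (1/183)*(-577)) + 49304) - 1/5*168 = ((-69*(-1/577) - 577/183) + 49304) - 168/5 = ((69/577 - 577/183) + 49304) - 168/5 = (-320302/105591 + 49304) - 168/5 = 5205738362/105591 - 168/5 = 26010952522/527955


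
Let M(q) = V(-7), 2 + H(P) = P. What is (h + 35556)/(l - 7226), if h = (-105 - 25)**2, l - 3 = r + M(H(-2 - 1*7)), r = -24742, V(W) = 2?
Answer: -52456/31963 ≈ -1.6411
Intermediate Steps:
H(P) = -2 + P
M(q) = 2
l = -24737 (l = 3 + (-24742 + 2) = 3 - 24740 = -24737)
h = 16900 (h = (-130)**2 = 16900)
(h + 35556)/(l - 7226) = (16900 + 35556)/(-24737 - 7226) = 52456/(-31963) = 52456*(-1/31963) = -52456/31963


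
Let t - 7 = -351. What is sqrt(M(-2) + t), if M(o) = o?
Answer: I*sqrt(346) ≈ 18.601*I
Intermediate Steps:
t = -344 (t = 7 - 351 = -344)
sqrt(M(-2) + t) = sqrt(-2 - 344) = sqrt(-346) = I*sqrt(346)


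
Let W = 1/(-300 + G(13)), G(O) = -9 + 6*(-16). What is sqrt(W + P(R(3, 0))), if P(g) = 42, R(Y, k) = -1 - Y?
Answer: sqrt(85045)/45 ≈ 6.4806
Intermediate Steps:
G(O) = -105 (G(O) = -9 - 96 = -105)
W = -1/405 (W = 1/(-300 - 105) = 1/(-405) = -1/405 ≈ -0.0024691)
sqrt(W + P(R(3, 0))) = sqrt(-1/405 + 42) = sqrt(17009/405) = sqrt(85045)/45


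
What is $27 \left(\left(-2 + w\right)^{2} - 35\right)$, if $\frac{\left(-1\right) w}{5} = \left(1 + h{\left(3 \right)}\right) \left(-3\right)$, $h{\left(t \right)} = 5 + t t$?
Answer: $1341738$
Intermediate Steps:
$h{\left(t \right)} = 5 + t^{2}$
$w = 225$ ($w = - 5 \left(1 + \left(5 + 3^{2}\right)\right) \left(-3\right) = - 5 \left(1 + \left(5 + 9\right)\right) \left(-3\right) = - 5 \left(1 + 14\right) \left(-3\right) = - 5 \cdot 15 \left(-3\right) = \left(-5\right) \left(-45\right) = 225$)
$27 \left(\left(-2 + w\right)^{2} - 35\right) = 27 \left(\left(-2 + 225\right)^{2} - 35\right) = 27 \left(223^{2} - 35\right) = 27 \left(49729 - 35\right) = 27 \cdot 49694 = 1341738$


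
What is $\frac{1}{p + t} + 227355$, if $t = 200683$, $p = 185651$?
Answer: $\frac{87834966571}{386334} \approx 2.2736 \cdot 10^{5}$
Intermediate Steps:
$\frac{1}{p + t} + 227355 = \frac{1}{185651 + 200683} + 227355 = \frac{1}{386334} + 227355 = \frac{87834966571}{386334}$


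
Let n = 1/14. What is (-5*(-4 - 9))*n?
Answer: 65/14 ≈ 4.6429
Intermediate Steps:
n = 1/14 ≈ 0.071429
(-5*(-4 - 9))*n = -5*(-4 - 9)*(1/14) = -5*(-13)*(1/14) = 65*(1/14) = 65/14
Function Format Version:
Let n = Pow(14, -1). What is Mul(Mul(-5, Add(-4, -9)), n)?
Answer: Rational(65, 14) ≈ 4.6429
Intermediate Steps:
n = Rational(1, 14) ≈ 0.071429
Mul(Mul(-5, Add(-4, -9)), n) = Mul(Mul(-5, Add(-4, -9)), Rational(1, 14)) = Mul(Mul(-5, -13), Rational(1, 14)) = Mul(65, Rational(1, 14)) = Rational(65, 14)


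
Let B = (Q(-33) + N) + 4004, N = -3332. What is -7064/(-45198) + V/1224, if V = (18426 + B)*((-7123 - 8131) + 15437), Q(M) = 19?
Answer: 8784990373/3073464 ≈ 2858.3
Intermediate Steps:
B = 691 (B = (19 - 3332) + 4004 = -3313 + 4004 = 691)
V = 3498411 (V = (18426 + 691)*((-7123 - 8131) + 15437) = 19117*(-15254 + 15437) = 19117*183 = 3498411)
-7064/(-45198) + V/1224 = -7064/(-45198) + 3498411/1224 = -7064*(-1/45198) + 3498411*(1/1224) = 3532/22599 + 1166137/408 = 8784990373/3073464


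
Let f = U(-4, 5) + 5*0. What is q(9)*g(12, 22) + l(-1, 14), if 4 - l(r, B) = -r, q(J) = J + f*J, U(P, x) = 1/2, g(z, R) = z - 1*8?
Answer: 57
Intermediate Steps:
g(z, R) = -8 + z (g(z, R) = z - 8 = -8 + z)
U(P, x) = 1/2
f = 1/2 (f = 1/2 + 5*0 = 1/2 + 0 = 1/2 ≈ 0.50000)
q(J) = 3*J/2 (q(J) = J + J/2 = 3*J/2)
l(r, B) = 4 + r (l(r, B) = 4 - (-1)*r = 4 + r)
q(9)*g(12, 22) + l(-1, 14) = ((3/2)*9)*(-8 + 12) + (4 - 1) = (27/2)*4 + 3 = 54 + 3 = 57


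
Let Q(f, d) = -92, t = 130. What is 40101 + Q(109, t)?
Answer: 40009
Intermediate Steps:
40101 + Q(109, t) = 40101 - 92 = 40009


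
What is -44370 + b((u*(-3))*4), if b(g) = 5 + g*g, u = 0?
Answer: -44365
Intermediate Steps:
b(g) = 5 + g²
-44370 + b((u*(-3))*4) = -44370 + (5 + ((0*(-3))*4)²) = -44370 + (5 + (0*4)²) = -44370 + (5 + 0²) = -44370 + (5 + 0) = -44370 + 5 = -44365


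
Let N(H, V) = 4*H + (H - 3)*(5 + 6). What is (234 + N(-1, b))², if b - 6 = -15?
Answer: 34596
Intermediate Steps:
b = -9 (b = 6 - 15 = -9)
N(H, V) = -33 + 15*H (N(H, V) = 4*H + (-3 + H)*11 = 4*H + (-33 + 11*H) = -33 + 15*H)
(234 + N(-1, b))² = (234 + (-33 + 15*(-1)))² = (234 + (-33 - 15))² = (234 - 48)² = 186² = 34596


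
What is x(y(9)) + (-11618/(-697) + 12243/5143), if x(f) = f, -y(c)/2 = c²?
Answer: -512431957/3584671 ≈ -142.95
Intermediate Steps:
y(c) = -2*c²
x(y(9)) + (-11618/(-697) + 12243/5143) = -2*9² + (-11618/(-697) + 12243/5143) = -2*81 + (-11618*(-1/697) + 12243*(1/5143)) = -162 + (11618/697 + 12243/5143) = -162 + 68284745/3584671 = -512431957/3584671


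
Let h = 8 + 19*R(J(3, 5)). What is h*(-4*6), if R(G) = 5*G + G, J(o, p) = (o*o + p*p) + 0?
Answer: -93216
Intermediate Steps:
J(o, p) = o**2 + p**2 (J(o, p) = (o**2 + p**2) + 0 = o**2 + p**2)
R(G) = 6*G
h = 3884 (h = 8 + 19*(6*(3**2 + 5**2)) = 8 + 19*(6*(9 + 25)) = 8 + 19*(6*34) = 8 + 19*204 = 8 + 3876 = 3884)
h*(-4*6) = 3884*(-4*6) = 3884*(-24) = -93216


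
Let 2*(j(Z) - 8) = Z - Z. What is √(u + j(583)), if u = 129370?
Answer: √129378 ≈ 359.69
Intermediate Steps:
j(Z) = 8 (j(Z) = 8 + (Z - Z)/2 = 8 + (½)*0 = 8 + 0 = 8)
√(u + j(583)) = √(129370 + 8) = √129378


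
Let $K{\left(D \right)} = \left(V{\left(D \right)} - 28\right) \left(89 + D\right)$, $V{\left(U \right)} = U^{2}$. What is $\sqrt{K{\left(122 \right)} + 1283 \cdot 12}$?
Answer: $2 \sqrt{787503} \approx 1774.8$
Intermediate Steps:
$K{\left(D \right)} = \left(-28 + D^{2}\right) \left(89 + D\right)$ ($K{\left(D \right)} = \left(D^{2} - 28\right) \left(89 + D\right) = \left(-28 + D^{2}\right) \left(89 + D\right)$)
$\sqrt{K{\left(122 \right)} + 1283 \cdot 12} = \sqrt{\left(-2492 + 122^{3} - 3416 + 89 \cdot 122^{2}\right) + 1283 \cdot 12} = \sqrt{\left(-2492 + 1815848 - 3416 + 89 \cdot 14884\right) + 15396} = \sqrt{\left(-2492 + 1815848 - 3416 + 1324676\right) + 15396} = \sqrt{3134616 + 15396} = \sqrt{3150012} = 2 \sqrt{787503}$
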